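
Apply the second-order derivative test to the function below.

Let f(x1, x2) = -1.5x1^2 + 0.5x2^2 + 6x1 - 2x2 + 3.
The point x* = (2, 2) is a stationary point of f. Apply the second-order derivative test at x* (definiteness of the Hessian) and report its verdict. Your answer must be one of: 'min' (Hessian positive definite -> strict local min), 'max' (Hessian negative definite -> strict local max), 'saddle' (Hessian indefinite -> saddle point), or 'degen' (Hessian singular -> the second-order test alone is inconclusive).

Compute the Hessian H = grad^2 f:
  H = [[-3, 0], [0, 1]]
Verify stationarity: grad f(x*) = H x* + g = (0, 0).
Eigenvalues of H: -3, 1.
Eigenvalues have mixed signs, so H is indefinite -> x* is a saddle point.

saddle


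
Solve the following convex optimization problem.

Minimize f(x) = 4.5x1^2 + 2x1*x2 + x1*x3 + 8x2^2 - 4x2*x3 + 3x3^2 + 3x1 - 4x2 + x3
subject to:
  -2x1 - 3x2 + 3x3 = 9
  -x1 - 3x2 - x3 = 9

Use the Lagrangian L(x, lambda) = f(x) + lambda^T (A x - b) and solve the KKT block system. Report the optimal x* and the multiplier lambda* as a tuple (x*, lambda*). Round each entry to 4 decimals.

Form the Lagrangian:
  L(x, lambda) = (1/2) x^T Q x + c^T x + lambda^T (A x - b)
Stationarity (grad_x L = 0): Q x + c + A^T lambda = 0.
Primal feasibility: A x = b.

This gives the KKT block system:
  [ Q   A^T ] [ x     ]   [-c ]
  [ A    0  ] [ lambda ] = [ b ]

Solving the linear system:
  x*      = (-1.8543, -2.2274, -0.4636)
  lambda* = (-4.7761, -9.0546)
  f(x*)   = 63.6801

x* = (-1.8543, -2.2274, -0.4636), lambda* = (-4.7761, -9.0546)


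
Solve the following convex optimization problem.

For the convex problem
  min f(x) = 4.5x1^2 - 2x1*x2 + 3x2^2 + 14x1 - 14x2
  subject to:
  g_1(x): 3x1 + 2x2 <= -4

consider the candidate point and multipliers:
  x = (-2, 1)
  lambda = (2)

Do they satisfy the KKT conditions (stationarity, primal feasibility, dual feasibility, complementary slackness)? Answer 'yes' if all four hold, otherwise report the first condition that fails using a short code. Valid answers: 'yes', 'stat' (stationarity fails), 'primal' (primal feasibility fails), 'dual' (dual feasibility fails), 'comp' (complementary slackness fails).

Gradient of f: grad f(x) = Q x + c = (-6, -4)
Constraint values g_i(x) = a_i^T x - b_i:
  g_1((-2, 1)) = 0
Stationarity residual: grad f(x) + sum_i lambda_i a_i = (0, 0)
  -> stationarity OK
Primal feasibility (all g_i <= 0): OK
Dual feasibility (all lambda_i >= 0): OK
Complementary slackness (lambda_i * g_i(x) = 0 for all i): OK

Verdict: yes, KKT holds.

yes


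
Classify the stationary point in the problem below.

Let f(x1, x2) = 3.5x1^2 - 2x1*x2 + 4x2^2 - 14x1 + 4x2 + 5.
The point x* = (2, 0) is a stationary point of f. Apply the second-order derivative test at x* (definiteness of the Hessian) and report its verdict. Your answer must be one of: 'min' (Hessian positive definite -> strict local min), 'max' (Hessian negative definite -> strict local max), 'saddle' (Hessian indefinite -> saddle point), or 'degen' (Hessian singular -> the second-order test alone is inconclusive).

Compute the Hessian H = grad^2 f:
  H = [[7, -2], [-2, 8]]
Verify stationarity: grad f(x*) = H x* + g = (0, 0).
Eigenvalues of H: 5.4384, 9.5616.
Both eigenvalues > 0, so H is positive definite -> x* is a strict local min.

min


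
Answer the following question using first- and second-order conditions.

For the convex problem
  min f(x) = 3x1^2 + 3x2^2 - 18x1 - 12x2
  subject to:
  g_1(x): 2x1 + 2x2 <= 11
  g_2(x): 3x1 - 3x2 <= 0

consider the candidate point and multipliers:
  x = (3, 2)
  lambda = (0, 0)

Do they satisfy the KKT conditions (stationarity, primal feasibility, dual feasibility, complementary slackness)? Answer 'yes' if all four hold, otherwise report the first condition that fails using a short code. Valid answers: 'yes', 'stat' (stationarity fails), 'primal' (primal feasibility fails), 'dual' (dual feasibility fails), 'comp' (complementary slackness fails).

Gradient of f: grad f(x) = Q x + c = (0, 0)
Constraint values g_i(x) = a_i^T x - b_i:
  g_1((3, 2)) = -1
  g_2((3, 2)) = 3
Stationarity residual: grad f(x) + sum_i lambda_i a_i = (0, 0)
  -> stationarity OK
Primal feasibility (all g_i <= 0): FAILS
Dual feasibility (all lambda_i >= 0): OK
Complementary slackness (lambda_i * g_i(x) = 0 for all i): OK

Verdict: the first failing condition is primal_feasibility -> primal.

primal


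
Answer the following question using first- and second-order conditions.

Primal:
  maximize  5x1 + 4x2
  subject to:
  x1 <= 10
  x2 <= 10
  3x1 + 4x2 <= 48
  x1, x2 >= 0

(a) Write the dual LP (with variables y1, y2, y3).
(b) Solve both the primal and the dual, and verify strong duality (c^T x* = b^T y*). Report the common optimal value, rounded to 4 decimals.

The standard primal-dual pair for 'max c^T x s.t. A x <= b, x >= 0' is:
  Dual:  min b^T y  s.t.  A^T y >= c,  y >= 0.

So the dual LP is:
  minimize  10y1 + 10y2 + 48y3
  subject to:
    y1 + 3y3 >= 5
    y2 + 4y3 >= 4
    y1, y2, y3 >= 0

Solving the primal: x* = (10, 4.5).
  primal value c^T x* = 68.
Solving the dual: y* = (2, 0, 1).
  dual value b^T y* = 68.
Strong duality: c^T x* = b^T y*. Confirmed.

68


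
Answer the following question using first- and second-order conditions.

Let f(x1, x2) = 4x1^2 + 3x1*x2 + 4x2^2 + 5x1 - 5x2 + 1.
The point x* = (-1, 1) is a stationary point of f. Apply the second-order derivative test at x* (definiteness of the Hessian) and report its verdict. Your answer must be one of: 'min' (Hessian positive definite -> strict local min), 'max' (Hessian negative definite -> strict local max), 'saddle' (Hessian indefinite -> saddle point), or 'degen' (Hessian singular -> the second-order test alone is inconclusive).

Compute the Hessian H = grad^2 f:
  H = [[8, 3], [3, 8]]
Verify stationarity: grad f(x*) = H x* + g = (0, 0).
Eigenvalues of H: 5, 11.
Both eigenvalues > 0, so H is positive definite -> x* is a strict local min.

min


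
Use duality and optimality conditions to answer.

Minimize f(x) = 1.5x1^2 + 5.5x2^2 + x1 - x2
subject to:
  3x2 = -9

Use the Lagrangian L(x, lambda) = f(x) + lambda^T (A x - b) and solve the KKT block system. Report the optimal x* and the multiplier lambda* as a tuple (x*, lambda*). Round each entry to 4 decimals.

Form the Lagrangian:
  L(x, lambda) = (1/2) x^T Q x + c^T x + lambda^T (A x - b)
Stationarity (grad_x L = 0): Q x + c + A^T lambda = 0.
Primal feasibility: A x = b.

This gives the KKT block system:
  [ Q   A^T ] [ x     ]   [-c ]
  [ A    0  ] [ lambda ] = [ b ]

Solving the linear system:
  x*      = (-0.3333, -3)
  lambda* = (11.3333)
  f(x*)   = 52.3333

x* = (-0.3333, -3), lambda* = (11.3333)


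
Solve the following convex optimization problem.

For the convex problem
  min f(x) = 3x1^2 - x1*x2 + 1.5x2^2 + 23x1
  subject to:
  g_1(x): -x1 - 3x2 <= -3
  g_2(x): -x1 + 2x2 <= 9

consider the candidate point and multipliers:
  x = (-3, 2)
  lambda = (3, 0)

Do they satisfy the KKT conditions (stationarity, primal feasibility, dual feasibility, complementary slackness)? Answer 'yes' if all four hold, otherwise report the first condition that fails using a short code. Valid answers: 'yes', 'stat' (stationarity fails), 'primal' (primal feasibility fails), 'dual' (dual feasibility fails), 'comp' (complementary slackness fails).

Gradient of f: grad f(x) = Q x + c = (3, 9)
Constraint values g_i(x) = a_i^T x - b_i:
  g_1((-3, 2)) = 0
  g_2((-3, 2)) = -2
Stationarity residual: grad f(x) + sum_i lambda_i a_i = (0, 0)
  -> stationarity OK
Primal feasibility (all g_i <= 0): OK
Dual feasibility (all lambda_i >= 0): OK
Complementary slackness (lambda_i * g_i(x) = 0 for all i): OK

Verdict: yes, KKT holds.

yes


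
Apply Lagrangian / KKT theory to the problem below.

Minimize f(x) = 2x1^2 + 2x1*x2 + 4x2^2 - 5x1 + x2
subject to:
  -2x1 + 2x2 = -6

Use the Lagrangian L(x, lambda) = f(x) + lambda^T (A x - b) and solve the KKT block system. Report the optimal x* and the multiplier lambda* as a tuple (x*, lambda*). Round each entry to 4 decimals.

Form the Lagrangian:
  L(x, lambda) = (1/2) x^T Q x + c^T x + lambda^T (A x - b)
Stationarity (grad_x L = 0): Q x + c + A^T lambda = 0.
Primal feasibility: A x = b.

This gives the KKT block system:
  [ Q   A^T ] [ x     ]   [-c ]
  [ A    0  ] [ lambda ] = [ b ]

Solving the linear system:
  x*      = (2.125, -0.875)
  lambda* = (0.875)
  f(x*)   = -3.125

x* = (2.125, -0.875), lambda* = (0.875)


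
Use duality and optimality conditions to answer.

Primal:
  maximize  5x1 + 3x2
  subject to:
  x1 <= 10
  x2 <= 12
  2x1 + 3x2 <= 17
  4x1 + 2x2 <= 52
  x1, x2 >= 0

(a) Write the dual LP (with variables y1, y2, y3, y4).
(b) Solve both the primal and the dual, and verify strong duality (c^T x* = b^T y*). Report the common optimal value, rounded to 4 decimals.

The standard primal-dual pair for 'max c^T x s.t. A x <= b, x >= 0' is:
  Dual:  min b^T y  s.t.  A^T y >= c,  y >= 0.

So the dual LP is:
  minimize  10y1 + 12y2 + 17y3 + 52y4
  subject to:
    y1 + 2y3 + 4y4 >= 5
    y2 + 3y3 + 2y4 >= 3
    y1, y2, y3, y4 >= 0

Solving the primal: x* = (8.5, 0).
  primal value c^T x* = 42.5.
Solving the dual: y* = (0, 0, 2.5, 0).
  dual value b^T y* = 42.5.
Strong duality: c^T x* = b^T y*. Confirmed.

42.5


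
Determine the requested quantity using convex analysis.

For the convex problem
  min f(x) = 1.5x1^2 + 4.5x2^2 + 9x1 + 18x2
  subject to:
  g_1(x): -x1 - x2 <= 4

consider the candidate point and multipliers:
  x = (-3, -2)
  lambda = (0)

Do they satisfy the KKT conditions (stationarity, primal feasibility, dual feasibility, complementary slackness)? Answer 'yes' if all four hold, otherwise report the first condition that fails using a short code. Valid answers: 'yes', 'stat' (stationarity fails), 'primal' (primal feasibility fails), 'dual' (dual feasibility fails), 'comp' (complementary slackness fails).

Gradient of f: grad f(x) = Q x + c = (0, 0)
Constraint values g_i(x) = a_i^T x - b_i:
  g_1((-3, -2)) = 1
Stationarity residual: grad f(x) + sum_i lambda_i a_i = (0, 0)
  -> stationarity OK
Primal feasibility (all g_i <= 0): FAILS
Dual feasibility (all lambda_i >= 0): OK
Complementary slackness (lambda_i * g_i(x) = 0 for all i): OK

Verdict: the first failing condition is primal_feasibility -> primal.

primal


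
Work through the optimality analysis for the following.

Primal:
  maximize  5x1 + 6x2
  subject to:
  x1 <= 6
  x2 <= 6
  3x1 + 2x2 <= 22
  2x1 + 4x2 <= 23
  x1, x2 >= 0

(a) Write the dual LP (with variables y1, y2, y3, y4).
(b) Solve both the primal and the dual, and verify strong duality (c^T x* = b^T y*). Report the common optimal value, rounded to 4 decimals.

The standard primal-dual pair for 'max c^T x s.t. A x <= b, x >= 0' is:
  Dual:  min b^T y  s.t.  A^T y >= c,  y >= 0.

So the dual LP is:
  minimize  6y1 + 6y2 + 22y3 + 23y4
  subject to:
    y1 + 3y3 + 2y4 >= 5
    y2 + 2y3 + 4y4 >= 6
    y1, y2, y3, y4 >= 0

Solving the primal: x* = (5.25, 3.125).
  primal value c^T x* = 45.
Solving the dual: y* = (0, 0, 1, 1).
  dual value b^T y* = 45.
Strong duality: c^T x* = b^T y*. Confirmed.

45


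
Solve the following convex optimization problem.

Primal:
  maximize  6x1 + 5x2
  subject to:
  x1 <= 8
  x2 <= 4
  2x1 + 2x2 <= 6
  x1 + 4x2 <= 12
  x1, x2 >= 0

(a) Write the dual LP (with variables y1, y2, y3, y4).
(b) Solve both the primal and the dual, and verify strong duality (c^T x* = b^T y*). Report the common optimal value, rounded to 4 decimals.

The standard primal-dual pair for 'max c^T x s.t. A x <= b, x >= 0' is:
  Dual:  min b^T y  s.t.  A^T y >= c,  y >= 0.

So the dual LP is:
  minimize  8y1 + 4y2 + 6y3 + 12y4
  subject to:
    y1 + 2y3 + y4 >= 6
    y2 + 2y3 + 4y4 >= 5
    y1, y2, y3, y4 >= 0

Solving the primal: x* = (3, 0).
  primal value c^T x* = 18.
Solving the dual: y* = (0, 0, 3, 0).
  dual value b^T y* = 18.
Strong duality: c^T x* = b^T y*. Confirmed.

18


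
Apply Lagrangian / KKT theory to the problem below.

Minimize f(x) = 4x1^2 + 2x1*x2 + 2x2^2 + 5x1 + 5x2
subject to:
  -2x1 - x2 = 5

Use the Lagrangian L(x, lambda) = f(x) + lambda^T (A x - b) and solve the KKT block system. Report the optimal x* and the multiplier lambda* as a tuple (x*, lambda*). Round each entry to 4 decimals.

Form the Lagrangian:
  L(x, lambda) = (1/2) x^T Q x + c^T x + lambda^T (A x - b)
Stationarity (grad_x L = 0): Q x + c + A^T lambda = 0.
Primal feasibility: A x = b.

This gives the KKT block system:
  [ Q   A^T ] [ x     ]   [-c ]
  [ A    0  ] [ lambda ] = [ b ]

Solving the linear system:
  x*      = (-1.5625, -1.875)
  lambda* = (-5.625)
  f(x*)   = 5.4688

x* = (-1.5625, -1.875), lambda* = (-5.625)


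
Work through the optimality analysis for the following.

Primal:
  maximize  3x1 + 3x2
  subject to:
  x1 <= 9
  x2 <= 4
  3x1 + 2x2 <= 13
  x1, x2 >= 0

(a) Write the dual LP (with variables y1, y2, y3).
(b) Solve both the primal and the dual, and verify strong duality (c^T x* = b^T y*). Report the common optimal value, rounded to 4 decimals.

The standard primal-dual pair for 'max c^T x s.t. A x <= b, x >= 0' is:
  Dual:  min b^T y  s.t.  A^T y >= c,  y >= 0.

So the dual LP is:
  minimize  9y1 + 4y2 + 13y3
  subject to:
    y1 + 3y3 >= 3
    y2 + 2y3 >= 3
    y1, y2, y3 >= 0

Solving the primal: x* = (1.6667, 4).
  primal value c^T x* = 17.
Solving the dual: y* = (0, 1, 1).
  dual value b^T y* = 17.
Strong duality: c^T x* = b^T y*. Confirmed.

17


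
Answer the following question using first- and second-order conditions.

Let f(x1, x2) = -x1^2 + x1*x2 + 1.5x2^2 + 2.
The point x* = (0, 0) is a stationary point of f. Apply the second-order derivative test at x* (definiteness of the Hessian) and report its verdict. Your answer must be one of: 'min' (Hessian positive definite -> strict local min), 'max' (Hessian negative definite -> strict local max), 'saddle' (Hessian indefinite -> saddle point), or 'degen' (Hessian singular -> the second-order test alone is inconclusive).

Compute the Hessian H = grad^2 f:
  H = [[-2, 1], [1, 3]]
Verify stationarity: grad f(x*) = H x* + g = (0, 0).
Eigenvalues of H: -2.1926, 3.1926.
Eigenvalues have mixed signs, so H is indefinite -> x* is a saddle point.

saddle


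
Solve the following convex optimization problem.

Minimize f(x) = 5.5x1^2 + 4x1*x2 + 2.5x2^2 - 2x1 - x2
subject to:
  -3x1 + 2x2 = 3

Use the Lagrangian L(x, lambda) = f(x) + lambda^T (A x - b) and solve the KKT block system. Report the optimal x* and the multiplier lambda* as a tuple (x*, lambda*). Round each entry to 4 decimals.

Form the Lagrangian:
  L(x, lambda) = (1/2) x^T Q x + c^T x + lambda^T (A x - b)
Stationarity (grad_x L = 0): Q x + c + A^T lambda = 0.
Primal feasibility: A x = b.

This gives the KKT block system:
  [ Q   A^T ] [ x     ]   [-c ]
  [ A    0  ] [ lambda ] = [ b ]

Solving the linear system:
  x*      = (-0.4015, 0.8978)
  lambda* = (-0.9416)
  f(x*)   = 1.365

x* = (-0.4015, 0.8978), lambda* = (-0.9416)


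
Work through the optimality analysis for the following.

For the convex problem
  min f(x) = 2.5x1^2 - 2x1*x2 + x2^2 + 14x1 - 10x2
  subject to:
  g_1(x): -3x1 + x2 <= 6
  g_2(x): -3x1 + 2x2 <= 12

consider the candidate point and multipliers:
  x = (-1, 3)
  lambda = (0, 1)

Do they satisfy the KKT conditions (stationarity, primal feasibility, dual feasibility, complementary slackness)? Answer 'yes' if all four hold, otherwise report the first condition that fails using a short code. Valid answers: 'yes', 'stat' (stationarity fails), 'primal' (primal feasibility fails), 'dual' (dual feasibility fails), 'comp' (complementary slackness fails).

Gradient of f: grad f(x) = Q x + c = (3, -2)
Constraint values g_i(x) = a_i^T x - b_i:
  g_1((-1, 3)) = 0
  g_2((-1, 3)) = -3
Stationarity residual: grad f(x) + sum_i lambda_i a_i = (0, 0)
  -> stationarity OK
Primal feasibility (all g_i <= 0): OK
Dual feasibility (all lambda_i >= 0): OK
Complementary slackness (lambda_i * g_i(x) = 0 for all i): FAILS

Verdict: the first failing condition is complementary_slackness -> comp.

comp


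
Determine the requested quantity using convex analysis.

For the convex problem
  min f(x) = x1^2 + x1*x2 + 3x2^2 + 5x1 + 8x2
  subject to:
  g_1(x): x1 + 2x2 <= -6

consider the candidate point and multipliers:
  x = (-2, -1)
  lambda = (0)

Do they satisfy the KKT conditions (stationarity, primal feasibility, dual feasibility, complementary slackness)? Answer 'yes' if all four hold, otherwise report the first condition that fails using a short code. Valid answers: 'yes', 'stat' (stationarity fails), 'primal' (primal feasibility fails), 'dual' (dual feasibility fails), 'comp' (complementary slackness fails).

Gradient of f: grad f(x) = Q x + c = (0, 0)
Constraint values g_i(x) = a_i^T x - b_i:
  g_1((-2, -1)) = 2
Stationarity residual: grad f(x) + sum_i lambda_i a_i = (0, 0)
  -> stationarity OK
Primal feasibility (all g_i <= 0): FAILS
Dual feasibility (all lambda_i >= 0): OK
Complementary slackness (lambda_i * g_i(x) = 0 for all i): OK

Verdict: the first failing condition is primal_feasibility -> primal.

primal


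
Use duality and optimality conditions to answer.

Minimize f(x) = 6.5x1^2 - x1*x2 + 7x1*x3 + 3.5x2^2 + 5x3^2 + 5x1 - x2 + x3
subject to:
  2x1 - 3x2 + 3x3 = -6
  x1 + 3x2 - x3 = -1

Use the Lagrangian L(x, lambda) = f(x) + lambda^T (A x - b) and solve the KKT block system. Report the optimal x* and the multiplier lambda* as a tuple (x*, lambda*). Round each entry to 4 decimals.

Form the Lagrangian:
  L(x, lambda) = (1/2) x^T Q x + c^T x + lambda^T (A x - b)
Stationarity (grad_x L = 0): Q x + c + A^T lambda = 0.
Primal feasibility: A x = b.

This gives the KKT block system:
  [ Q   A^T ] [ x     ]   [-c ]
  [ A    0  ] [ lambda ] = [ b ]

Solving the linear system:
  x*      = (-2.0251, 0.1876, -0.4624)
  lambda* = (8.5099, 7.7305)
  f(x*)   = 24.0073

x* = (-2.0251, 0.1876, -0.4624), lambda* = (8.5099, 7.7305)


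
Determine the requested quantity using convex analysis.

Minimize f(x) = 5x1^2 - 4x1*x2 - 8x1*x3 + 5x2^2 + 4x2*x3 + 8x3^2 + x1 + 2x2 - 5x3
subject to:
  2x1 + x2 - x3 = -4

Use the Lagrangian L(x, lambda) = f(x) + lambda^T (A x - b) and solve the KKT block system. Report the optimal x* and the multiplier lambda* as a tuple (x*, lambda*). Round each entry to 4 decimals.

Form the Lagrangian:
  L(x, lambda) = (1/2) x^T Q x + c^T x + lambda^T (A x - b)
Stationarity (grad_x L = 0): Q x + c + A^T lambda = 0.
Primal feasibility: A x = b.

This gives the KKT block system:
  [ Q   A^T ] [ x     ]   [-c ]
  [ A    0  ] [ lambda ] = [ b ]

Solving the linear system:
  x*      = (-1.2453, -1.2391, 0.2702)
  lambda* = (4.3292)
  f(x*)   = 6.1211

x* = (-1.2453, -1.2391, 0.2702), lambda* = (4.3292)


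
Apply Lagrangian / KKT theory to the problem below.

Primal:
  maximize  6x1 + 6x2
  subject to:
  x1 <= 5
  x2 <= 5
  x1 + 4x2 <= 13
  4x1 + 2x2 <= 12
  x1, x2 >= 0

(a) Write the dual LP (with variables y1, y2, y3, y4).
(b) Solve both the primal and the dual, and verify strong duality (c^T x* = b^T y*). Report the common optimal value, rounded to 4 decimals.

The standard primal-dual pair for 'max c^T x s.t. A x <= b, x >= 0' is:
  Dual:  min b^T y  s.t.  A^T y >= c,  y >= 0.

So the dual LP is:
  minimize  5y1 + 5y2 + 13y3 + 12y4
  subject to:
    y1 + y3 + 4y4 >= 6
    y2 + 4y3 + 2y4 >= 6
    y1, y2, y3, y4 >= 0

Solving the primal: x* = (1.5714, 2.8571).
  primal value c^T x* = 26.5714.
Solving the dual: y* = (0, 0, 0.8571, 1.2857).
  dual value b^T y* = 26.5714.
Strong duality: c^T x* = b^T y*. Confirmed.

26.5714


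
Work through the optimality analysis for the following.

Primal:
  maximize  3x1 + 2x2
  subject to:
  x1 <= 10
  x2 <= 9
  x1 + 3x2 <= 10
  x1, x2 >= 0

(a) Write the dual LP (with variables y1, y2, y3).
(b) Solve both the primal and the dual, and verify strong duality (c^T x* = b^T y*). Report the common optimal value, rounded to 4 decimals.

The standard primal-dual pair for 'max c^T x s.t. A x <= b, x >= 0' is:
  Dual:  min b^T y  s.t.  A^T y >= c,  y >= 0.

So the dual LP is:
  minimize  10y1 + 9y2 + 10y3
  subject to:
    y1 + y3 >= 3
    y2 + 3y3 >= 2
    y1, y2, y3 >= 0

Solving the primal: x* = (10, 0).
  primal value c^T x* = 30.
Solving the dual: y* = (2.3333, 0, 0.6667).
  dual value b^T y* = 30.
Strong duality: c^T x* = b^T y*. Confirmed.

30


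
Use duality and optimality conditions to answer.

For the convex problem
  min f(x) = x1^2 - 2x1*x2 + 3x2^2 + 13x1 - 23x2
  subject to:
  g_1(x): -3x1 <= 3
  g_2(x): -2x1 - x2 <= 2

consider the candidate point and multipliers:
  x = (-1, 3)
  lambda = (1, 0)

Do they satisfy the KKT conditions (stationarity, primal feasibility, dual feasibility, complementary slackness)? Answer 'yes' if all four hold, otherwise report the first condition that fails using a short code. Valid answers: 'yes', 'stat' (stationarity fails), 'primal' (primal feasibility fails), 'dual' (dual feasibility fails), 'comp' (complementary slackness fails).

Gradient of f: grad f(x) = Q x + c = (5, -3)
Constraint values g_i(x) = a_i^T x - b_i:
  g_1((-1, 3)) = 0
  g_2((-1, 3)) = -3
Stationarity residual: grad f(x) + sum_i lambda_i a_i = (2, -3)
  -> stationarity FAILS
Primal feasibility (all g_i <= 0): OK
Dual feasibility (all lambda_i >= 0): OK
Complementary slackness (lambda_i * g_i(x) = 0 for all i): OK

Verdict: the first failing condition is stationarity -> stat.

stat


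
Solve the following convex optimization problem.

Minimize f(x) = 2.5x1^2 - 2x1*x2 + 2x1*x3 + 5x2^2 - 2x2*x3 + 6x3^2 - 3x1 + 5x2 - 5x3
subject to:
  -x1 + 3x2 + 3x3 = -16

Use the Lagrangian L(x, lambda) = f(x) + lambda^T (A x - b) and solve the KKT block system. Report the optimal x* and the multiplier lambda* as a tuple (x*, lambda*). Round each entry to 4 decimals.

Form the Lagrangian:
  L(x, lambda) = (1/2) x^T Q x + c^T x + lambda^T (A x - b)
Stationarity (grad_x L = 0): Q x + c + A^T lambda = 0.
Primal feasibility: A x = b.

This gives the KKT block system:
  [ Q   A^T ] [ x     ]   [-c ]
  [ A    0  ] [ lambda ] = [ b ]

Solving the linear system:
  x*      = (1.7674, -2.6673, -2.0769)
  lambda* = (7.0179)
  f(x*)   = 52.0161

x* = (1.7674, -2.6673, -2.0769), lambda* = (7.0179)


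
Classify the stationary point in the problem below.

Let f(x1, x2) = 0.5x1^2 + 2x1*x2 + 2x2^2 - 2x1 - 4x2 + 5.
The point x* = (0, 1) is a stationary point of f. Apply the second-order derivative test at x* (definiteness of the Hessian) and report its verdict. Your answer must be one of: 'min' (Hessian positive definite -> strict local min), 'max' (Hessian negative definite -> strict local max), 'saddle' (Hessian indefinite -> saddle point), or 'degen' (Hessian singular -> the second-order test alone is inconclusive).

Compute the Hessian H = grad^2 f:
  H = [[1, 2], [2, 4]]
Verify stationarity: grad f(x*) = H x* + g = (0, 0).
Eigenvalues of H: 0, 5.
H has a zero eigenvalue (singular; positive semidefinite but not definite), so H is neither positive definite, negative definite, nor indefinite. The second-order test alone is inconclusive -> degen.
(Indeed, f is constant along the null direction of H through x*, so x* is not a strict local extremum.)

degen


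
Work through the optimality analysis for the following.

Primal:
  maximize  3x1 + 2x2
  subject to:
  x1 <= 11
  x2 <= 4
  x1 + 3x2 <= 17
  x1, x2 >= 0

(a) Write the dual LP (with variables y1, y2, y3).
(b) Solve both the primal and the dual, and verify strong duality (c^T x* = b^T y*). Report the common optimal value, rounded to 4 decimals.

The standard primal-dual pair for 'max c^T x s.t. A x <= b, x >= 0' is:
  Dual:  min b^T y  s.t.  A^T y >= c,  y >= 0.

So the dual LP is:
  minimize  11y1 + 4y2 + 17y3
  subject to:
    y1 + y3 >= 3
    y2 + 3y3 >= 2
    y1, y2, y3 >= 0

Solving the primal: x* = (11, 2).
  primal value c^T x* = 37.
Solving the dual: y* = (2.3333, 0, 0.6667).
  dual value b^T y* = 37.
Strong duality: c^T x* = b^T y*. Confirmed.

37


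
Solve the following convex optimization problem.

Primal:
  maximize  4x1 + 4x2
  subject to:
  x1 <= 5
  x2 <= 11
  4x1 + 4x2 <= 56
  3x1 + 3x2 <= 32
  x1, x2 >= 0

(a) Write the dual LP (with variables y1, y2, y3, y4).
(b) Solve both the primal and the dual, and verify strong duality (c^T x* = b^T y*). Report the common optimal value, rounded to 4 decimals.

The standard primal-dual pair for 'max c^T x s.t. A x <= b, x >= 0' is:
  Dual:  min b^T y  s.t.  A^T y >= c,  y >= 0.

So the dual LP is:
  minimize  5y1 + 11y2 + 56y3 + 32y4
  subject to:
    y1 + 4y3 + 3y4 >= 4
    y2 + 4y3 + 3y4 >= 4
    y1, y2, y3, y4 >= 0

Solving the primal: x* = (0, 10.6667).
  primal value c^T x* = 42.6667.
Solving the dual: y* = (0, 0, 0, 1.3333).
  dual value b^T y* = 42.6667.
Strong duality: c^T x* = b^T y*. Confirmed.

42.6667


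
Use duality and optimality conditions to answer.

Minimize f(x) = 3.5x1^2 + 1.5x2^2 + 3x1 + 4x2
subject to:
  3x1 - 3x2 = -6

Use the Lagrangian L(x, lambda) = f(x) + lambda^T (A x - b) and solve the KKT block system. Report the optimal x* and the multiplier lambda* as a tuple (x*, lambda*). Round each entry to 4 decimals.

Form the Lagrangian:
  L(x, lambda) = (1/2) x^T Q x + c^T x + lambda^T (A x - b)
Stationarity (grad_x L = 0): Q x + c + A^T lambda = 0.
Primal feasibility: A x = b.

This gives the KKT block system:
  [ Q   A^T ] [ x     ]   [-c ]
  [ A    0  ] [ lambda ] = [ b ]

Solving the linear system:
  x*      = (-1.3, 0.7)
  lambda* = (2.0333)
  f(x*)   = 5.55

x* = (-1.3, 0.7), lambda* = (2.0333)


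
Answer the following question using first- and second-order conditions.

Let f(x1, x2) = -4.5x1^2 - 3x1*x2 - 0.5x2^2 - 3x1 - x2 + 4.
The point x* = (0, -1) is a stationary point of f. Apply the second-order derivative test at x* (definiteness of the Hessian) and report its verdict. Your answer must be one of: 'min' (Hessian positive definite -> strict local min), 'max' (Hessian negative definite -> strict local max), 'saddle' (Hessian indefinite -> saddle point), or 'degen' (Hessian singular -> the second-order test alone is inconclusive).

Compute the Hessian H = grad^2 f:
  H = [[-9, -3], [-3, -1]]
Verify stationarity: grad f(x*) = H x* + g = (0, 0).
Eigenvalues of H: -10, 0.
H has a zero eigenvalue (singular; negative semidefinite but not definite), so H is neither positive definite, negative definite, nor indefinite. The second-order test alone is inconclusive -> degen.
(Indeed, f is constant along the null direction of H through x*, so x* is not a strict local extremum.)

degen


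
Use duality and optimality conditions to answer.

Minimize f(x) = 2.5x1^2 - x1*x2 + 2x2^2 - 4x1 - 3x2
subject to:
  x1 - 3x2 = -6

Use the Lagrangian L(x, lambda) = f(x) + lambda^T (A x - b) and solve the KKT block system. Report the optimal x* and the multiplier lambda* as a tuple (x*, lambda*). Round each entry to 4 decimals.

Form the Lagrangian:
  L(x, lambda) = (1/2) x^T Q x + c^T x + lambda^T (A x - b)
Stationarity (grad_x L = 0): Q x + c + A^T lambda = 0.
Primal feasibility: A x = b.

This gives the KKT block system:
  [ Q   A^T ] [ x     ]   [-c ]
  [ A    0  ] [ lambda ] = [ b ]

Solving the linear system:
  x*      = (0.907, 2.3023)
  lambda* = (1.7674)
  f(x*)   = 0.0349

x* = (0.907, 2.3023), lambda* = (1.7674)


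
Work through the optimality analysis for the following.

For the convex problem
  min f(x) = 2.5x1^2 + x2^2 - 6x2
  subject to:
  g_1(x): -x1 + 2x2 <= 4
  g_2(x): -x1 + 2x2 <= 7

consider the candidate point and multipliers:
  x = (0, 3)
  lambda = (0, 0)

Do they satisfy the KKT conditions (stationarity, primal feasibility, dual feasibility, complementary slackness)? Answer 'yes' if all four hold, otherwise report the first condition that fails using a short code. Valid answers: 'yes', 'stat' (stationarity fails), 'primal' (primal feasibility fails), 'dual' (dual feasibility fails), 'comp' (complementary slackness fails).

Gradient of f: grad f(x) = Q x + c = (0, 0)
Constraint values g_i(x) = a_i^T x - b_i:
  g_1((0, 3)) = 2
  g_2((0, 3)) = -1
Stationarity residual: grad f(x) + sum_i lambda_i a_i = (0, 0)
  -> stationarity OK
Primal feasibility (all g_i <= 0): FAILS
Dual feasibility (all lambda_i >= 0): OK
Complementary slackness (lambda_i * g_i(x) = 0 for all i): OK

Verdict: the first failing condition is primal_feasibility -> primal.

primal


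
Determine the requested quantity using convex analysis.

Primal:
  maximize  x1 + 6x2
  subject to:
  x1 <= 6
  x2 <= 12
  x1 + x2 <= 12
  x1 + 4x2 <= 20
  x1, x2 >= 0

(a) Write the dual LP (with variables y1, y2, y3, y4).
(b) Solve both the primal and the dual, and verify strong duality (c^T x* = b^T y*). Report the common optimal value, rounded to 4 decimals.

The standard primal-dual pair for 'max c^T x s.t. A x <= b, x >= 0' is:
  Dual:  min b^T y  s.t.  A^T y >= c,  y >= 0.

So the dual LP is:
  minimize  6y1 + 12y2 + 12y3 + 20y4
  subject to:
    y1 + y3 + y4 >= 1
    y2 + y3 + 4y4 >= 6
    y1, y2, y3, y4 >= 0

Solving the primal: x* = (0, 5).
  primal value c^T x* = 30.
Solving the dual: y* = (0, 0, 0, 1.5).
  dual value b^T y* = 30.
Strong duality: c^T x* = b^T y*. Confirmed.

30


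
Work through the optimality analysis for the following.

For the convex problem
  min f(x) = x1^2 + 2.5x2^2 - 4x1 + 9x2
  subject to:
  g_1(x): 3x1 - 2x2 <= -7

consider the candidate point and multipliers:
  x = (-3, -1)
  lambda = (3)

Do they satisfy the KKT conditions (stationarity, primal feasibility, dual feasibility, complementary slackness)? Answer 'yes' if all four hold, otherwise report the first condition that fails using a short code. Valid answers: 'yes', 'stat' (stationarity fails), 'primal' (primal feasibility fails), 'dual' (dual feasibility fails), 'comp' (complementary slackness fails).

Gradient of f: grad f(x) = Q x + c = (-10, 4)
Constraint values g_i(x) = a_i^T x - b_i:
  g_1((-3, -1)) = 0
Stationarity residual: grad f(x) + sum_i lambda_i a_i = (-1, -2)
  -> stationarity FAILS
Primal feasibility (all g_i <= 0): OK
Dual feasibility (all lambda_i >= 0): OK
Complementary slackness (lambda_i * g_i(x) = 0 for all i): OK

Verdict: the first failing condition is stationarity -> stat.

stat


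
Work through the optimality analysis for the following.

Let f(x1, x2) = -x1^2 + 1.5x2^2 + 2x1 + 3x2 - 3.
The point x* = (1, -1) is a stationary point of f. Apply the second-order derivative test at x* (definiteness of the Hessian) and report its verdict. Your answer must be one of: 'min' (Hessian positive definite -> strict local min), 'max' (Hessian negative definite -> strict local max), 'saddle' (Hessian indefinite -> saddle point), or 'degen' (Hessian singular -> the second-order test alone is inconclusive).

Compute the Hessian H = grad^2 f:
  H = [[-2, 0], [0, 3]]
Verify stationarity: grad f(x*) = H x* + g = (0, 0).
Eigenvalues of H: -2, 3.
Eigenvalues have mixed signs, so H is indefinite -> x* is a saddle point.

saddle


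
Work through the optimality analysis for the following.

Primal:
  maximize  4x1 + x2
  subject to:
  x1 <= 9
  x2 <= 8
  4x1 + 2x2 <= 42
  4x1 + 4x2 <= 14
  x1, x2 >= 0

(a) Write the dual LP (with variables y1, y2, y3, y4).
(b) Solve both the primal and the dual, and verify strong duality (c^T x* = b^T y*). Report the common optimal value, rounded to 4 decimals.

The standard primal-dual pair for 'max c^T x s.t. A x <= b, x >= 0' is:
  Dual:  min b^T y  s.t.  A^T y >= c,  y >= 0.

So the dual LP is:
  minimize  9y1 + 8y2 + 42y3 + 14y4
  subject to:
    y1 + 4y3 + 4y4 >= 4
    y2 + 2y3 + 4y4 >= 1
    y1, y2, y3, y4 >= 0

Solving the primal: x* = (3.5, 0).
  primal value c^T x* = 14.
Solving the dual: y* = (0, 0, 0, 1).
  dual value b^T y* = 14.
Strong duality: c^T x* = b^T y*. Confirmed.

14


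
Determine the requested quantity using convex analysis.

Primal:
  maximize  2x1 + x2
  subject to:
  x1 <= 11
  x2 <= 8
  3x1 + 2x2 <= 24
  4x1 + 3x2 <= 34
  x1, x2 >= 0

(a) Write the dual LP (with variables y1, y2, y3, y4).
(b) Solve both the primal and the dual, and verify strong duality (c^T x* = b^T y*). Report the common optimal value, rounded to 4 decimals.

The standard primal-dual pair for 'max c^T x s.t. A x <= b, x >= 0' is:
  Dual:  min b^T y  s.t.  A^T y >= c,  y >= 0.

So the dual LP is:
  minimize  11y1 + 8y2 + 24y3 + 34y4
  subject to:
    y1 + 3y3 + 4y4 >= 2
    y2 + 2y3 + 3y4 >= 1
    y1, y2, y3, y4 >= 0

Solving the primal: x* = (8, 0).
  primal value c^T x* = 16.
Solving the dual: y* = (0, 0, 0.6667, 0).
  dual value b^T y* = 16.
Strong duality: c^T x* = b^T y*. Confirmed.

16


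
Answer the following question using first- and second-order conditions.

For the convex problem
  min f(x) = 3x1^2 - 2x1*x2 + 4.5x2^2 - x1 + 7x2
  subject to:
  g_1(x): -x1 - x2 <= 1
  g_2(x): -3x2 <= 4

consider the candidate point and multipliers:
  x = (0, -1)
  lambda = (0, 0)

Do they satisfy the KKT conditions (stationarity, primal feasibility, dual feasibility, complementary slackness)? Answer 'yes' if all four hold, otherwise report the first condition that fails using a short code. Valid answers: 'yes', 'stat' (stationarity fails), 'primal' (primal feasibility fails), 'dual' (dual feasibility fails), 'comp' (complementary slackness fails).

Gradient of f: grad f(x) = Q x + c = (1, -2)
Constraint values g_i(x) = a_i^T x - b_i:
  g_1((0, -1)) = 0
  g_2((0, -1)) = -1
Stationarity residual: grad f(x) + sum_i lambda_i a_i = (1, -2)
  -> stationarity FAILS
Primal feasibility (all g_i <= 0): OK
Dual feasibility (all lambda_i >= 0): OK
Complementary slackness (lambda_i * g_i(x) = 0 for all i): OK

Verdict: the first failing condition is stationarity -> stat.

stat


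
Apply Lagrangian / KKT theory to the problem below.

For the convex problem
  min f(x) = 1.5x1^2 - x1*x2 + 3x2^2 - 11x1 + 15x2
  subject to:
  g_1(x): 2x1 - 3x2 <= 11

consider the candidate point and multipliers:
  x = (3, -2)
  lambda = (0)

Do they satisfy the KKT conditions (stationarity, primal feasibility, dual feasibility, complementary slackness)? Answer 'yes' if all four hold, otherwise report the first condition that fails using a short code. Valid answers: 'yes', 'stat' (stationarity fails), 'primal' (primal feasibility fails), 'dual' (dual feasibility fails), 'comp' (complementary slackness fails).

Gradient of f: grad f(x) = Q x + c = (0, 0)
Constraint values g_i(x) = a_i^T x - b_i:
  g_1((3, -2)) = 1
Stationarity residual: grad f(x) + sum_i lambda_i a_i = (0, 0)
  -> stationarity OK
Primal feasibility (all g_i <= 0): FAILS
Dual feasibility (all lambda_i >= 0): OK
Complementary slackness (lambda_i * g_i(x) = 0 for all i): OK

Verdict: the first failing condition is primal_feasibility -> primal.

primal


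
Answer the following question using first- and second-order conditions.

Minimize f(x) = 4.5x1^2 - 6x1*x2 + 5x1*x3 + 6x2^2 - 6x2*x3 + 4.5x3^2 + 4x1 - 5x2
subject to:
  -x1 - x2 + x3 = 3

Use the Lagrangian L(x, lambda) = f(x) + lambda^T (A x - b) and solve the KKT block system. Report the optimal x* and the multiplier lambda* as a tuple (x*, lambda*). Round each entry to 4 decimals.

Form the Lagrangian:
  L(x, lambda) = (1/2) x^T Q x + c^T x + lambda^T (A x - b)
Stationarity (grad_x L = 0): Q x + c + A^T lambda = 0.
Primal feasibility: A x = b.

This gives the KKT block system:
  [ Q   A^T ] [ x     ]   [-c ]
  [ A    0  ] [ lambda ] = [ b ]

Solving the linear system:
  x*      = (-1.6371, -0.0806, 1.2823)
  lambda* = (-3.8387)
  f(x*)   = 2.6855

x* = (-1.6371, -0.0806, 1.2823), lambda* = (-3.8387)


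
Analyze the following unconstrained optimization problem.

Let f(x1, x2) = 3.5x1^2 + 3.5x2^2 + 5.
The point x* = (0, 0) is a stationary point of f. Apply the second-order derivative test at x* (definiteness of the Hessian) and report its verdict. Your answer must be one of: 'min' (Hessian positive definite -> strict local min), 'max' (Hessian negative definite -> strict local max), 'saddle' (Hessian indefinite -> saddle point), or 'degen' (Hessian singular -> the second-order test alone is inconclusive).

Compute the Hessian H = grad^2 f:
  H = [[7, 0], [0, 7]]
Verify stationarity: grad f(x*) = H x* + g = (0, 0).
Eigenvalues of H: 7, 7.
Both eigenvalues > 0, so H is positive definite -> x* is a strict local min.

min


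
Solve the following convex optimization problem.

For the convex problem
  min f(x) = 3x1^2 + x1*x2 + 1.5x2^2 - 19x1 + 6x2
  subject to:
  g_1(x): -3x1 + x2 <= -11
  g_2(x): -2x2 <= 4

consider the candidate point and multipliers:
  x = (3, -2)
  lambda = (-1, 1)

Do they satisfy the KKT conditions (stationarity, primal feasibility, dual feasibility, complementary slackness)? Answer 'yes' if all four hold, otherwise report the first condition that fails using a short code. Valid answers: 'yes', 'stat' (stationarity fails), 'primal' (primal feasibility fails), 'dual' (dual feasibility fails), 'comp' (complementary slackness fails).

Gradient of f: grad f(x) = Q x + c = (-3, 3)
Constraint values g_i(x) = a_i^T x - b_i:
  g_1((3, -2)) = 0
  g_2((3, -2)) = 0
Stationarity residual: grad f(x) + sum_i lambda_i a_i = (0, 0)
  -> stationarity OK
Primal feasibility (all g_i <= 0): OK
Dual feasibility (all lambda_i >= 0): FAILS
Complementary slackness (lambda_i * g_i(x) = 0 for all i): OK

Verdict: the first failing condition is dual_feasibility -> dual.

dual


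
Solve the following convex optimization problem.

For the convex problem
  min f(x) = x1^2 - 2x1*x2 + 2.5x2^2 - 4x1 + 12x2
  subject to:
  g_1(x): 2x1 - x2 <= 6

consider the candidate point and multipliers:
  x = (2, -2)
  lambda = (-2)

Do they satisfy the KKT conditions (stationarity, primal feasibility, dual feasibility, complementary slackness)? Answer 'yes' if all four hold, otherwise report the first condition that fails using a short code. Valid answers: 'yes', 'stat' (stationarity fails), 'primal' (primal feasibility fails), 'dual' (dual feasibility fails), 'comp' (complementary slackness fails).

Gradient of f: grad f(x) = Q x + c = (4, -2)
Constraint values g_i(x) = a_i^T x - b_i:
  g_1((2, -2)) = 0
Stationarity residual: grad f(x) + sum_i lambda_i a_i = (0, 0)
  -> stationarity OK
Primal feasibility (all g_i <= 0): OK
Dual feasibility (all lambda_i >= 0): FAILS
Complementary slackness (lambda_i * g_i(x) = 0 for all i): OK

Verdict: the first failing condition is dual_feasibility -> dual.

dual


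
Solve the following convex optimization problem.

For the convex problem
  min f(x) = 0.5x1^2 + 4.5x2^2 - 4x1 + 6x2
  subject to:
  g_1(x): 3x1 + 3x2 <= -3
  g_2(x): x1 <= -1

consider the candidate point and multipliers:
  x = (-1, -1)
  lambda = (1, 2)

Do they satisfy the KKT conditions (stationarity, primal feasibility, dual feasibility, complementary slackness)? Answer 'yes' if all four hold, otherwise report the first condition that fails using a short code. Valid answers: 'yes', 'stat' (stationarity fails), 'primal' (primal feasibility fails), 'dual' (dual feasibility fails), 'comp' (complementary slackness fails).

Gradient of f: grad f(x) = Q x + c = (-5, -3)
Constraint values g_i(x) = a_i^T x - b_i:
  g_1((-1, -1)) = -3
  g_2((-1, -1)) = 0
Stationarity residual: grad f(x) + sum_i lambda_i a_i = (0, 0)
  -> stationarity OK
Primal feasibility (all g_i <= 0): OK
Dual feasibility (all lambda_i >= 0): OK
Complementary slackness (lambda_i * g_i(x) = 0 for all i): FAILS

Verdict: the first failing condition is complementary_slackness -> comp.

comp


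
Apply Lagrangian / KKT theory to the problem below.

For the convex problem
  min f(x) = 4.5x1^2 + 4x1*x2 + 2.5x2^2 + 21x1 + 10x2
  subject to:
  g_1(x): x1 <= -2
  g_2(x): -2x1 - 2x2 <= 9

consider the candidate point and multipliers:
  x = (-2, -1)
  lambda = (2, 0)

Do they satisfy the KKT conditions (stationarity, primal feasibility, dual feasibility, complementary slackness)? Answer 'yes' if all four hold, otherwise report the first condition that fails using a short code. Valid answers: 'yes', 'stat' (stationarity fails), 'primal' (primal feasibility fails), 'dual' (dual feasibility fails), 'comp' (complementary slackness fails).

Gradient of f: grad f(x) = Q x + c = (-1, -3)
Constraint values g_i(x) = a_i^T x - b_i:
  g_1((-2, -1)) = 0
  g_2((-2, -1)) = -3
Stationarity residual: grad f(x) + sum_i lambda_i a_i = (1, -3)
  -> stationarity FAILS
Primal feasibility (all g_i <= 0): OK
Dual feasibility (all lambda_i >= 0): OK
Complementary slackness (lambda_i * g_i(x) = 0 for all i): OK

Verdict: the first failing condition is stationarity -> stat.

stat
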